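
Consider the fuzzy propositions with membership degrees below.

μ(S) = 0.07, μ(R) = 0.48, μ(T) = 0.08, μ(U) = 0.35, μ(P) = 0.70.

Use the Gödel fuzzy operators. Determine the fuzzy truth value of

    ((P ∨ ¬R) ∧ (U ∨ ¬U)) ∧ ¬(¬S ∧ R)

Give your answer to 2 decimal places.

0.52

¬R = 1 − 0.48 = 0.52
P ∨ ¬R = max(a, b) on (0.70, 0.52) = 0.70
¬U = 1 − 0.35 = 0.65
U ∨ ¬U = max(a, b) on (0.35, 0.65) = 0.65
(P ∨ ¬R) ∧ (U ∨ ¬U) = min(a, b) on (0.70, 0.65) = 0.65
¬S = 1 − 0.07 = 0.93
¬S ∧ R = min(a, b) on (0.93, 0.48) = 0.48
¬(¬S ∧ R) = 1 − 0.48 = 0.52
((P ∨ ¬R) ∧ (U ∨ ¬U)) ∧ ¬(¬S ∧ R) = min(a, b) on (0.65, 0.52) = 0.52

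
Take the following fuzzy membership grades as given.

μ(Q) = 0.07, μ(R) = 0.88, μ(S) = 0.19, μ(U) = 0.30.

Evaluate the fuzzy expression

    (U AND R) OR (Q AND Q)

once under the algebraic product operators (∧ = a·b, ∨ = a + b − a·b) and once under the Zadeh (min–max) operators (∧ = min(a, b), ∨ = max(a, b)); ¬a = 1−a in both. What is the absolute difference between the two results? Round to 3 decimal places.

0.032

Under algebraic product:
  U AND R = a·b on (0.3000, 0.8800) = 0.2640
  Q AND Q = a·b on (0.0700, 0.0700) = 0.0049
  (U AND R) OR (Q AND Q) = a + b − a·b on (0.2640, 0.0049) = 0.2676
  → value = 0.2676
Under Zadeh (min–max):
  U AND R = min(a, b) on (0.30, 0.88) = 0.30
  Q AND Q = min(a, b) on (0.07, 0.07) = 0.07
  (U AND R) OR (Q AND Q) = max(a, b) on (0.30, 0.07) = 0.30
  → value = 0.3000
|0.2676 − 0.3000| = 0.032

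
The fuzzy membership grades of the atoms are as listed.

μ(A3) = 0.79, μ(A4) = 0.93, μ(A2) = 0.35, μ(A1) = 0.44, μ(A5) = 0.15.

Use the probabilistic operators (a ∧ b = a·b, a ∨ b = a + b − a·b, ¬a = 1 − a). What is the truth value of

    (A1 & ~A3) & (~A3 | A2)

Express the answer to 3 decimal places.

0.045

~A3 = 1 − 0.7900 = 0.2100
A1 & ~A3 = a·b on (0.4400, 0.2100) = 0.0924
~A3 = 1 − 0.7900 = 0.2100
~A3 | A2 = a + b − a·b on (0.2100, 0.3500) = 0.4865
(A1 & ~A3) & (~A3 | A2) = a·b on (0.0924, 0.4865) = 0.0450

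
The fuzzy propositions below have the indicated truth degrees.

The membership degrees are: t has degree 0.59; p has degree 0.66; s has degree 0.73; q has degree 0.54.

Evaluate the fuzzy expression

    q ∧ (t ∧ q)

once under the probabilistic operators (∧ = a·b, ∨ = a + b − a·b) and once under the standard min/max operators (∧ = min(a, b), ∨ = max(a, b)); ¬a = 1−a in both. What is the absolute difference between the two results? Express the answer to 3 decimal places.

0.368

Under probabilistic:
  t ∧ q = a·b on (0.5900, 0.5400) = 0.3186
  q ∧ (t ∧ q) = a·b on (0.5400, 0.3186) = 0.1720
  → value = 0.1720
Under standard min/max:
  t ∧ q = min(a, b) on (0.59, 0.54) = 0.54
  q ∧ (t ∧ q) = min(a, b) on (0.54, 0.54) = 0.54
  → value = 0.5400
|0.1720 − 0.5400| = 0.368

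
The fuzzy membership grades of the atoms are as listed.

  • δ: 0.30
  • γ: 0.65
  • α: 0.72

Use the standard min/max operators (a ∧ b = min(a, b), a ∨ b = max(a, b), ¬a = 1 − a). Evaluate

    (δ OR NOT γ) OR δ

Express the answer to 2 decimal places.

0.35

NOT γ = 1 − 0.65 = 0.35
δ OR NOT γ = max(a, b) on (0.30, 0.35) = 0.35
(δ OR NOT γ) OR δ = max(a, b) on (0.35, 0.30) = 0.35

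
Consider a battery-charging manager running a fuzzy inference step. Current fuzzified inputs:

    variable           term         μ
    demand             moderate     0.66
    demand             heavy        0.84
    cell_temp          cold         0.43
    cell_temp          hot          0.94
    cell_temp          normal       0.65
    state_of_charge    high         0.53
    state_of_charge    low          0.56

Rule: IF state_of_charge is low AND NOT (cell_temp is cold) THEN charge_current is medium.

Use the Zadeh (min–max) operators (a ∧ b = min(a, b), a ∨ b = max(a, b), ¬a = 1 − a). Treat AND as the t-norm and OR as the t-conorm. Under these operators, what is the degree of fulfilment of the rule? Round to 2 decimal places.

firing strength: low=0.56, ¬cold=1−0.43=0.57; AND[min(a, b)] → w = 0.56

0.56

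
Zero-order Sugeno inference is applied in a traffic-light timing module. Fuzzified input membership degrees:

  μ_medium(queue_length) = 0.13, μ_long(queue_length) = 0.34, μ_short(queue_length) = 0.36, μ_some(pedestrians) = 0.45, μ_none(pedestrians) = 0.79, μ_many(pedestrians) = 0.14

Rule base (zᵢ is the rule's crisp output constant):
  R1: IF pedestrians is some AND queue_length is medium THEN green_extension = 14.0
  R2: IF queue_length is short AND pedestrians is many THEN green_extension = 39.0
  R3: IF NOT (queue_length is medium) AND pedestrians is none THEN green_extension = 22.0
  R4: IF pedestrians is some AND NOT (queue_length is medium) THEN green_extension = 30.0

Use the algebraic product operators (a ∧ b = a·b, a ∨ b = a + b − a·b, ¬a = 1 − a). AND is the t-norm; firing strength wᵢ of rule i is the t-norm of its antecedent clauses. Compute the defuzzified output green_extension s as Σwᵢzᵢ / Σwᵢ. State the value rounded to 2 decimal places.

R1 (z=14.0): some=0.45, medium=0.13; AND[a·b] → w = 0.0585
R2 (z=39.0): short=0.36, many=0.14; AND[a·b] → w = 0.0504
R3 (z=22.0): ¬medium=1−0.13=0.87, none=0.79; AND[a·b] → w = 0.6873
R4 (z=30.0): some=0.45, ¬medium=1−0.13=0.87; AND[a·b] → w = 0.3915
Weighted average = (0.0585·14.0 + 0.0504·39.0 + 0.6873·22.0 + 0.3915·30.0) / (0.0585 + 0.0504 + 0.6873 + 0.3915)
  = 29.6502 / 1.1877 = 24.96

24.96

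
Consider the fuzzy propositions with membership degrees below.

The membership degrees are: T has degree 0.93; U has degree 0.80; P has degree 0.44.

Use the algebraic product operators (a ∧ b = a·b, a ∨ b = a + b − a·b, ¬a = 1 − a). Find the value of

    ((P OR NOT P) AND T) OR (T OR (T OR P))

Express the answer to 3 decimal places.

NOT P = 1 − 0.4400 = 0.5600
P OR NOT P = a + b − a·b on (0.4400, 0.5600) = 0.7536
(P OR NOT P) AND T = a·b on (0.7536, 0.9300) = 0.7008
T OR P = a + b − a·b on (0.9300, 0.4400) = 0.9608
T OR (T OR P) = a + b − a·b on (0.9300, 0.9608) = 0.9973
((P OR NOT P) AND T) OR (T OR (T OR P)) = a + b − a·b on (0.7008, 0.9973) = 0.9992

0.999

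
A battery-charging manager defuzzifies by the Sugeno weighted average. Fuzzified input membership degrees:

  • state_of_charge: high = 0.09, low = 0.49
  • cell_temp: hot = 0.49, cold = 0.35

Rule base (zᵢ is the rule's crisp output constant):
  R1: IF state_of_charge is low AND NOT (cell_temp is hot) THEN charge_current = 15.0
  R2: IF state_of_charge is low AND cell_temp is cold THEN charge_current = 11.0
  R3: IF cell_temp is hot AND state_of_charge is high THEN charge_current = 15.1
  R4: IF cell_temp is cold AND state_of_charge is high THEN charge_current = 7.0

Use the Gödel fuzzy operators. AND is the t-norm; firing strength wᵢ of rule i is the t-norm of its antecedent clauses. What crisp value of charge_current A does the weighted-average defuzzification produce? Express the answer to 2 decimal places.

12.93

R1 (z=15.0): low=0.49, ¬hot=1−0.49=0.51; AND[min(a, b)] → w = 0.49
R2 (z=11.0): low=0.49, cold=0.35; AND[min(a, b)] → w = 0.35
R3 (z=15.1): hot=0.49, high=0.09; AND[min(a, b)] → w = 0.09
R4 (z=7.0): cold=0.35, high=0.09; AND[min(a, b)] → w = 0.09
Weighted average = (0.49·15.0 + 0.35·11.0 + 0.09·15.1 + 0.09·7.0) / (0.49 + 0.35 + 0.09 + 0.09)
  = 13.1890 / 1.0200 = 12.93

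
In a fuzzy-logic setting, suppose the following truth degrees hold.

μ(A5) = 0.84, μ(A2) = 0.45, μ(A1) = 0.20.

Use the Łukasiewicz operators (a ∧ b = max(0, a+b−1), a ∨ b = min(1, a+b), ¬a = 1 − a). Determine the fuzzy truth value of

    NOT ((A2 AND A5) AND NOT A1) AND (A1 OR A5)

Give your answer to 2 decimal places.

A2 AND A5 = max(0, a+b−1) on (0.45, 0.84) = 0.29
NOT A1 = 1 − 0.20 = 0.80
(A2 AND A5) AND NOT A1 = max(0, a+b−1) on (0.29, 0.80) = 0.09
NOT ((A2 AND A5) AND NOT A1) = 1 − 0.09 = 0.91
A1 OR A5 = min(1, a+b) on (0.20, 0.84) = 1.00
NOT ((A2 AND A5) AND NOT A1) AND (A1 OR A5) = max(0, a+b−1) on (0.91, 1.00) = 0.91

0.91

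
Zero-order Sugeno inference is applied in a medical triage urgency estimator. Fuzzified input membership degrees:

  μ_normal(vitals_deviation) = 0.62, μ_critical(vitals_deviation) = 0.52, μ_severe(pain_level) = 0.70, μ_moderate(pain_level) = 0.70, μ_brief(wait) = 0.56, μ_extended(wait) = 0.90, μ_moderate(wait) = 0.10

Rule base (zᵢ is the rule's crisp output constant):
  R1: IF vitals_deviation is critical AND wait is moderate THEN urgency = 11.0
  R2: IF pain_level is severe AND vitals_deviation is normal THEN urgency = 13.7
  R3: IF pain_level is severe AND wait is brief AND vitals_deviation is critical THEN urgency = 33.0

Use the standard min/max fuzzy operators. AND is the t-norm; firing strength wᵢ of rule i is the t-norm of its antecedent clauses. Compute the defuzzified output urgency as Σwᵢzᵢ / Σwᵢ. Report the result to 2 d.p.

21.58

R1 (z=11.0): critical=0.52, moderate=0.10; AND[min(a, b)] → w = 0.10
R2 (z=13.7): severe=0.70, normal=0.62; AND[min(a, b)] → w = 0.62
R3 (z=33.0): severe=0.70, brief=0.56, critical=0.52; AND[min(a, b)] → w = 0.52
Weighted average = (0.10·11.0 + 0.62·13.7 + 0.52·33.0) / (0.10 + 0.62 + 0.52)
  = 26.7540 / 1.2400 = 21.58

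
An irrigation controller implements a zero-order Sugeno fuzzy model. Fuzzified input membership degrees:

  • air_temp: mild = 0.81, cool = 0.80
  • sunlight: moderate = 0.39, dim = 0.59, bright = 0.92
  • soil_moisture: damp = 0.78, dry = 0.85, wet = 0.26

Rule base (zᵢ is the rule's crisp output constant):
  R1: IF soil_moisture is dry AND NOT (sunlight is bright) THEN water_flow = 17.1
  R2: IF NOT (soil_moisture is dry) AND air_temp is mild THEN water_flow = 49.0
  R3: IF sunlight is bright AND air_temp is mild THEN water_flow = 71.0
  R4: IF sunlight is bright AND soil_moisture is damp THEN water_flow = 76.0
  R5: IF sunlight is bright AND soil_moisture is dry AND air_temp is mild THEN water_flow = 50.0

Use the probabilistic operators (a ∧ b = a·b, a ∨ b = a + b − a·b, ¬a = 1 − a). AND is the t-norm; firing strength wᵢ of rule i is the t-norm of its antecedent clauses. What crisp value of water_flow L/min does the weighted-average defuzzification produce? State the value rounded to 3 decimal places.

63.977

R1 (z=17.1): dry=0.85, ¬bright=1−0.92=0.08; AND[a·b] → w = 0.0680
R2 (z=49.0): ¬dry=1−0.85=0.15, mild=0.81; AND[a·b] → w = 0.1215
R3 (z=71.0): bright=0.92, mild=0.81; AND[a·b] → w = 0.7452
R4 (z=76.0): bright=0.92, damp=0.78; AND[a·b] → w = 0.7176
R5 (z=50.0): bright=0.92, dry=0.85, mild=0.81; AND[a·b] → w = 0.6334
Weighted average = (0.0680·17.1 + 0.1215·49.0 + 0.7452·71.0 + 0.7176·76.0 + 0.6334·50.0) / (0.0680 + 0.1215 + 0.7452 + 0.7176 + 0.6334)
  = 146.2341 / 2.2857 = 63.977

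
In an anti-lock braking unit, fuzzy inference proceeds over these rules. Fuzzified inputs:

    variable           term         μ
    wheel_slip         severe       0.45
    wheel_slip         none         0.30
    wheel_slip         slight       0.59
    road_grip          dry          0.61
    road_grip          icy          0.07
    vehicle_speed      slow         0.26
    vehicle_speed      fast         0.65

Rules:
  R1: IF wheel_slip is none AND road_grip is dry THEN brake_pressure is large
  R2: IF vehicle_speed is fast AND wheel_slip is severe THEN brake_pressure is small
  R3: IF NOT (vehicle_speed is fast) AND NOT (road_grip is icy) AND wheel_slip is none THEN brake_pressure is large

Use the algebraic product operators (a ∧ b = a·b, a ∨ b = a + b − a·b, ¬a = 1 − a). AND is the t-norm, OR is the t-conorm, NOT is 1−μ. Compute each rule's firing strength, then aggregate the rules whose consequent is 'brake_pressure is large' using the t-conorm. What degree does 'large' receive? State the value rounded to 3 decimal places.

0.263

R1: none=0.30, dry=0.61; AND[a·b] → w = 0.1830
R2: fast=0.65, severe=0.45; AND[a·b] → w = 0.2925
R3: ¬fast=1−0.65=0.35, ¬icy=1−0.07=0.93, none=0.30; AND[a·b] → w = 0.0976
Rules with consequent 'large': {R1, R3} → strengths 0.1830, 0.0976
Aggregate via t-conorm [a + b − a·b]: 0.2628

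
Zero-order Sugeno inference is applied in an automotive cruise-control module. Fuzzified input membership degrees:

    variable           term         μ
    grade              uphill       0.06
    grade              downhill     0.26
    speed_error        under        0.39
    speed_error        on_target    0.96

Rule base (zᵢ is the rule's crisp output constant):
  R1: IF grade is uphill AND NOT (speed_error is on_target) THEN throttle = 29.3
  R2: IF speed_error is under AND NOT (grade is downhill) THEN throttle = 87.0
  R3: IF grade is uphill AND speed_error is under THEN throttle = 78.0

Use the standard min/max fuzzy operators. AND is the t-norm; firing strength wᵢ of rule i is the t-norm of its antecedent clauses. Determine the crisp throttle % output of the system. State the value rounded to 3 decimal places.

81.188

R1 (z=29.3): uphill=0.06, ¬on_target=1−0.96=0.04; AND[min(a, b)] → w = 0.04
R2 (z=87.0): under=0.39, ¬downhill=1−0.26=0.74; AND[min(a, b)] → w = 0.39
R3 (z=78.0): uphill=0.06, under=0.39; AND[min(a, b)] → w = 0.06
Weighted average = (0.04·29.3 + 0.39·87.0 + 0.06·78.0) / (0.04 + 0.39 + 0.06)
  = 39.7820 / 0.4900 = 81.188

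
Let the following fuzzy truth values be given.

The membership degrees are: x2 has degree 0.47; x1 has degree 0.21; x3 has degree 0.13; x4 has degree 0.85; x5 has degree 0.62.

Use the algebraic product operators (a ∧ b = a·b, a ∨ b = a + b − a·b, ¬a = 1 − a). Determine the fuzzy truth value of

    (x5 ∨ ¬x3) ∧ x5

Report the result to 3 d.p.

0.589

¬x3 = 1 − 0.1300 = 0.8700
x5 ∨ ¬x3 = a + b − a·b on (0.6200, 0.8700) = 0.9506
(x5 ∨ ¬x3) ∧ x5 = a·b on (0.9506, 0.6200) = 0.5894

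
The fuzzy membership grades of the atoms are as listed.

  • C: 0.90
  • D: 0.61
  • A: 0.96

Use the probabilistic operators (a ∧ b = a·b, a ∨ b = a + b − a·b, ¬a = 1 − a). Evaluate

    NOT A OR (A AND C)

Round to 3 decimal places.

0.869

NOT A = 1 − 0.9600 = 0.0400
A AND C = a·b on (0.9600, 0.9000) = 0.8640
NOT A OR (A AND C) = a + b − a·b on (0.0400, 0.8640) = 0.8694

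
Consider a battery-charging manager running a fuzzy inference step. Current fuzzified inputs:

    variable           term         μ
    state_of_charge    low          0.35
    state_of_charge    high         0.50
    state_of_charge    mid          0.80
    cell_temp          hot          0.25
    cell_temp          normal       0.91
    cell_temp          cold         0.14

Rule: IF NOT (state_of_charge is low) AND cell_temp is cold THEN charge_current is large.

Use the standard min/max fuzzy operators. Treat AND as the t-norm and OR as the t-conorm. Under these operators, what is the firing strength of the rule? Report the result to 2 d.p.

0.14

firing strength: ¬low=1−0.35=0.65, cold=0.14; AND[min(a, b)] → w = 0.14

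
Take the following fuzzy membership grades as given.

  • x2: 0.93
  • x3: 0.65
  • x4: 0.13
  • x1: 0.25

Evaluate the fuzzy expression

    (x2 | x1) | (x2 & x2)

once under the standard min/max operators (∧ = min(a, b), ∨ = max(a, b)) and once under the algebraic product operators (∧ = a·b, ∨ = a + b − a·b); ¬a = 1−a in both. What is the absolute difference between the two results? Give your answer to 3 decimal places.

Under standard min/max:
  x2 | x1 = max(a, b) on (0.93, 0.25) = 0.93
  x2 & x2 = min(a, b) on (0.93, 0.93) = 0.93
  (x2 | x1) | (x2 & x2) = max(a, b) on (0.93, 0.93) = 0.93
  → value = 0.9300
Under algebraic product:
  x2 | x1 = a + b − a·b on (0.9300, 0.2500) = 0.9475
  x2 & x2 = a·b on (0.9300, 0.9300) = 0.8649
  (x2 | x1) | (x2 & x2) = a + b − a·b on (0.9475, 0.8649) = 0.9929
  → value = 0.9929
|0.9300 − 0.9929| = 0.063

0.063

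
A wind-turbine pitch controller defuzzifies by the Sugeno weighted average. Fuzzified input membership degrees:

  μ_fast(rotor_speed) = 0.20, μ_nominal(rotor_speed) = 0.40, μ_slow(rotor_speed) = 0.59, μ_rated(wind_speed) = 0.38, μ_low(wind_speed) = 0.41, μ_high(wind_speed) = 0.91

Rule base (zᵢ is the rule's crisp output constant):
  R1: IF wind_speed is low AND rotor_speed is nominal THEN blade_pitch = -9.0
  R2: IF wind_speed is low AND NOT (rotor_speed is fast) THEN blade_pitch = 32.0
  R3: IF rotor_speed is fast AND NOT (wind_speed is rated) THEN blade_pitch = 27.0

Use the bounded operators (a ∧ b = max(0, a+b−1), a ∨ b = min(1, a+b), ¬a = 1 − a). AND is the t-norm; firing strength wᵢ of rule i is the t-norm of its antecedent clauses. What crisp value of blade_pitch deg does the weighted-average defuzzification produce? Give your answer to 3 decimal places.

R1 (z=-9.0): low=0.41, nominal=0.40; AND[max(0, a+b−1)] → w = 0.00
R2 (z=32.0): low=0.41, ¬fast=1−0.20=0.80; AND[max(0, a+b−1)] → w = 0.21
R3 (z=27.0): fast=0.20, ¬rated=1−0.38=0.62; AND[max(0, a+b−1)] → w = 0.00
Weighted average = (0.00·-9.0 + 0.21·32.0 + 0.00·27.0) / (0.00 + 0.21 + 0.00)
  = 6.7200 / 0.2100 = 32.000

32.000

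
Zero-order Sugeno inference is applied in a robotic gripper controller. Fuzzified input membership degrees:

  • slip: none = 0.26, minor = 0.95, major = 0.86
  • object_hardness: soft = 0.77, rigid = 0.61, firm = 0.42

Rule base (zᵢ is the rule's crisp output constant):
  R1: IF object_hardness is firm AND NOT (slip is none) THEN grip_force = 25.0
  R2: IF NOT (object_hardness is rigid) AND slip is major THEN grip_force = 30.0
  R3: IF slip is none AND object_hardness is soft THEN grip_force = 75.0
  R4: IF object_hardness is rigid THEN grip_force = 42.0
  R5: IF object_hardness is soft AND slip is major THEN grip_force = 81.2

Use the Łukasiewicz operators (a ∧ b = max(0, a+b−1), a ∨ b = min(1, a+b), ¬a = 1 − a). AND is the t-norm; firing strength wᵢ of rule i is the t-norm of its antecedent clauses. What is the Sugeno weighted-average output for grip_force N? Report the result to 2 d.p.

53.88

R1 (z=25.0): firm=0.42, ¬none=1−0.26=0.74; AND[max(0, a+b−1)] → w = 0.16
R2 (z=30.0): ¬rigid=1−0.61=0.39, major=0.86; AND[max(0, a+b−1)] → w = 0.25
R3 (z=75.0): none=0.26, soft=0.77; AND[max(0, a+b−1)] → w = 0.03
R4 (z=42.0): rigid=0.61 → w = 0.61
R5 (z=81.2): soft=0.77, major=0.86; AND[max(0, a+b−1)] → w = 0.63
Weighted average = (0.16·25.0 + 0.25·30.0 + 0.03·75.0 + 0.61·42.0 + 0.63·81.2) / (0.16 + 0.25 + 0.03 + 0.61 + 0.63)
  = 90.5260 / 1.6800 = 53.88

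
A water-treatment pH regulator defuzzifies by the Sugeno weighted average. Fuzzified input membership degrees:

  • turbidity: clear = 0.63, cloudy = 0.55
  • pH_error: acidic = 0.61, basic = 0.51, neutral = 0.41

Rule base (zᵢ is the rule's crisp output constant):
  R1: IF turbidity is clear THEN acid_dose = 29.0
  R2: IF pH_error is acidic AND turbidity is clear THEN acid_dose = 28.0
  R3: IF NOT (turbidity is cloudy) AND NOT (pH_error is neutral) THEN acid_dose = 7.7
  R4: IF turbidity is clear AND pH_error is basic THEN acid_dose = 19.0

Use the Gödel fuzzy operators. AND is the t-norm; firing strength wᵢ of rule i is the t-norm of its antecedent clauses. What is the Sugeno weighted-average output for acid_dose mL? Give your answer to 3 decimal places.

22.048

R1 (z=29.0): clear=0.63 → w = 0.63
R2 (z=28.0): acidic=0.61, clear=0.63; AND[min(a, b)] → w = 0.61
R3 (z=7.7): ¬cloudy=1−0.55=0.45, ¬neutral=1−0.41=0.59; AND[min(a, b)] → w = 0.45
R4 (z=19.0): clear=0.63, basic=0.51; AND[min(a, b)] → w = 0.51
Weighted average = (0.63·29.0 + 0.61·28.0 + 0.45·7.7 + 0.51·19.0) / (0.63 + 0.61 + 0.45 + 0.51)
  = 48.5050 / 2.2000 = 22.048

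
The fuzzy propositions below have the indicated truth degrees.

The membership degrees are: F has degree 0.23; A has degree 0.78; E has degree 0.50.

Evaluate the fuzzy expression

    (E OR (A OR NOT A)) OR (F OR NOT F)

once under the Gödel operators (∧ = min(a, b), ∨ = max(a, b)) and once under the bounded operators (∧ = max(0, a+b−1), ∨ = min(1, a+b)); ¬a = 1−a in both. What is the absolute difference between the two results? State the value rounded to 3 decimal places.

0.220

Under Gödel:
  NOT A = 1 − 0.78 = 0.22
  A OR NOT A = max(a, b) on (0.78, 0.22) = 0.78
  E OR (A OR NOT A) = max(a, b) on (0.50, 0.78) = 0.78
  NOT F = 1 − 0.23 = 0.77
  F OR NOT F = max(a, b) on (0.23, 0.77) = 0.77
  (E OR (A OR NOT A)) OR (F OR NOT F) = max(a, b) on (0.78, 0.77) = 0.78
  → value = 0.7800
Under bounded:
  NOT A = 1 − 0.78 = 0.22
  A OR NOT A = min(1, a+b) on (0.78, 0.22) = 1.00
  E OR (A OR NOT A) = min(1, a+b) on (0.50, 1.00) = 1.00
  NOT F = 1 − 0.23 = 0.77
  F OR NOT F = min(1, a+b) on (0.23, 0.77) = 1.00
  (E OR (A OR NOT A)) OR (F OR NOT F) = min(1, a+b) on (1.00, 1.00) = 1.00
  → value = 1.0000
|0.7800 − 1.0000| = 0.220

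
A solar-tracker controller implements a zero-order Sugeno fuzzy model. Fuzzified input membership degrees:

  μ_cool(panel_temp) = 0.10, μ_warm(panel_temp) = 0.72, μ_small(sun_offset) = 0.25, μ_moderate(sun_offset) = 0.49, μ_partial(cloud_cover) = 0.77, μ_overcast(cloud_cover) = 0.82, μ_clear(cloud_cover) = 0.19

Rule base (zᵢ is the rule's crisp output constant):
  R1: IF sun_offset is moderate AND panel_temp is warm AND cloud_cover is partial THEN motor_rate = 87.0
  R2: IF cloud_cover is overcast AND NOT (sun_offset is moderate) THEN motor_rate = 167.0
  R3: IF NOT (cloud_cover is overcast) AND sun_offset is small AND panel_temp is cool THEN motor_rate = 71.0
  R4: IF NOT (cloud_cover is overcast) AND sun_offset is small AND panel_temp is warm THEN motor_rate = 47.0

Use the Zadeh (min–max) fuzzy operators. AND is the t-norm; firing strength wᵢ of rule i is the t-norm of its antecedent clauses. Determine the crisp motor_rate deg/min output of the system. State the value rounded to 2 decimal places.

R1 (z=87.0): moderate=0.49, warm=0.72, partial=0.77; AND[min(a, b)] → w = 0.49
R2 (z=167.0): overcast=0.82, ¬moderate=1−0.49=0.51; AND[min(a, b)] → w = 0.51
R3 (z=71.0): ¬overcast=1−0.82=0.18, small=0.25, cool=0.10; AND[min(a, b)] → w = 0.10
R4 (z=47.0): ¬overcast=1−0.82=0.18, small=0.25, warm=0.72; AND[min(a, b)] → w = 0.18
Weighted average = (0.49·87.0 + 0.51·167.0 + 0.10·71.0 + 0.18·47.0) / (0.49 + 0.51 + 0.10 + 0.18)
  = 143.3600 / 1.2800 = 112.00

112.00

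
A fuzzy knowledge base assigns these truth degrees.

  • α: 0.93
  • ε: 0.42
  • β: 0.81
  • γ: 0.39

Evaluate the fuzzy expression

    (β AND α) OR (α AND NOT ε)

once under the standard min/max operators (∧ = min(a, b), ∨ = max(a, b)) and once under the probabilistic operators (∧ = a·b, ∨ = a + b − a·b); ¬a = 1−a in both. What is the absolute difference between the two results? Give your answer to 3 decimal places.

Under standard min/max:
  β AND α = min(a, b) on (0.81, 0.93) = 0.81
  NOT ε = 1 − 0.42 = 0.58
  α AND NOT ε = min(a, b) on (0.93, 0.58) = 0.58
  (β AND α) OR (α AND NOT ε) = max(a, b) on (0.81, 0.58) = 0.81
  → value = 0.8100
Under probabilistic:
  β AND α = a·b on (0.8100, 0.9300) = 0.7533
  NOT ε = 1 − 0.4200 = 0.5800
  α AND NOT ε = a·b on (0.9300, 0.5800) = 0.5394
  (β AND α) OR (α AND NOT ε) = a + b − a·b on (0.7533, 0.5394) = 0.8864
  → value = 0.8864
|0.8100 − 0.8864| = 0.076

0.076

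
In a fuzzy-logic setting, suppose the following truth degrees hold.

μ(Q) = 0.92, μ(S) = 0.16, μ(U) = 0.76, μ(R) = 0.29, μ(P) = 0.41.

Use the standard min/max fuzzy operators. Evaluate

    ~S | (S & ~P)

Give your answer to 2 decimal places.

~S = 1 − 0.16 = 0.84
~P = 1 − 0.41 = 0.59
S & ~P = min(a, b) on (0.16, 0.59) = 0.16
~S | (S & ~P) = max(a, b) on (0.84, 0.16) = 0.84

0.84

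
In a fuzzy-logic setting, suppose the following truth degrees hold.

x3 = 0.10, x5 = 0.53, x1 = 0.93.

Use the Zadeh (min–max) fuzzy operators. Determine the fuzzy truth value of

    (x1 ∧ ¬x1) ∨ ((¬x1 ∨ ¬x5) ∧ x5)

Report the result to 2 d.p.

¬x1 = 1 − 0.93 = 0.07
x1 ∧ ¬x1 = min(a, b) on (0.93, 0.07) = 0.07
¬x1 = 1 − 0.93 = 0.07
¬x5 = 1 − 0.53 = 0.47
¬x1 ∨ ¬x5 = max(a, b) on (0.07, 0.47) = 0.47
(¬x1 ∨ ¬x5) ∧ x5 = min(a, b) on (0.47, 0.53) = 0.47
(x1 ∧ ¬x1) ∨ ((¬x1 ∨ ¬x5) ∧ x5) = max(a, b) on (0.07, 0.47) = 0.47

0.47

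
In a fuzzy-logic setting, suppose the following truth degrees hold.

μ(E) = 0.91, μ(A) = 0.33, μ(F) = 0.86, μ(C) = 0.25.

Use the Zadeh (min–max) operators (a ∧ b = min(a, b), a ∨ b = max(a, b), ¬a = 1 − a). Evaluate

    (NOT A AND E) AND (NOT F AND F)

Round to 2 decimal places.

0.14

NOT A = 1 − 0.33 = 0.67
NOT A AND E = min(a, b) on (0.67, 0.91) = 0.67
NOT F = 1 − 0.86 = 0.14
NOT F AND F = min(a, b) on (0.14, 0.86) = 0.14
(NOT A AND E) AND (NOT F AND F) = min(a, b) on (0.67, 0.14) = 0.14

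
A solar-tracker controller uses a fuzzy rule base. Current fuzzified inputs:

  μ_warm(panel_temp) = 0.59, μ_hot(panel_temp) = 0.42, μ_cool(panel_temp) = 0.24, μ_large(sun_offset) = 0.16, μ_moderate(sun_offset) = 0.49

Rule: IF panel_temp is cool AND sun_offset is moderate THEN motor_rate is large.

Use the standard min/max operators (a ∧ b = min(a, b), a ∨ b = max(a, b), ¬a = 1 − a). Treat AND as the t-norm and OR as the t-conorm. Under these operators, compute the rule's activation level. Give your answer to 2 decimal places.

0.24

firing strength: cool=0.24, moderate=0.49; AND[min(a, b)] → w = 0.24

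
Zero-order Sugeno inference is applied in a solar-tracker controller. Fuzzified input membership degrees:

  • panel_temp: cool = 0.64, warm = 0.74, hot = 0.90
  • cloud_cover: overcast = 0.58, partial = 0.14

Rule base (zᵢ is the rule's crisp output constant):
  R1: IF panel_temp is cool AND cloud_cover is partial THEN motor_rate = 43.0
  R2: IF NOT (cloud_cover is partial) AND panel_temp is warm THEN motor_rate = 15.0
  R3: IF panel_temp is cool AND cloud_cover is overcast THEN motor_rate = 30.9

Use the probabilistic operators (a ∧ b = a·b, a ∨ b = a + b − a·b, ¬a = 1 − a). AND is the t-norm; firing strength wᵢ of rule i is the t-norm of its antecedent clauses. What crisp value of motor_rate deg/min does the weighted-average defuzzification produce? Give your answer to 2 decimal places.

R1 (z=43.0): cool=0.64, partial=0.14; AND[a·b] → w = 0.0896
R2 (z=15.0): ¬partial=1−0.14=0.86, warm=0.74; AND[a·b] → w = 0.6364
R3 (z=30.9): cool=0.64, overcast=0.58; AND[a·b] → w = 0.3712
Weighted average = (0.0896·43.0 + 0.6364·15.0 + 0.3712·30.9) / (0.0896 + 0.6364 + 0.3712)
  = 24.8689 / 1.0972 = 22.67

22.67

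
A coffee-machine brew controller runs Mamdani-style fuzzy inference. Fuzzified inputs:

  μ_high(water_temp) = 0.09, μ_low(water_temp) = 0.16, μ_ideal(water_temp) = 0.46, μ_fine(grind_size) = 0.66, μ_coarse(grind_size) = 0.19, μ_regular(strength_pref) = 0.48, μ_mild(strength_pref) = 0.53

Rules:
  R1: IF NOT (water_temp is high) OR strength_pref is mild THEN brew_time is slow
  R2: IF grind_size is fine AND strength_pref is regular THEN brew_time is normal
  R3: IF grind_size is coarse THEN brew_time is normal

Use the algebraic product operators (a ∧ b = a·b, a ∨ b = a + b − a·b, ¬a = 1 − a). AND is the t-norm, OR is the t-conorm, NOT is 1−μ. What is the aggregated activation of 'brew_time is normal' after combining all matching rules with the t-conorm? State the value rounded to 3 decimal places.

R1: ¬high=1−0.09=0.91, mild=0.53; OR[a + b − a·b] → w = 0.9577
R2: fine=0.66, regular=0.48; AND[a·b] → w = 0.3168
R3: coarse=0.19 → w = 0.1900
Rules with consequent 'normal': {R2, R3} → strengths 0.3168, 0.1900
Aggregate via t-conorm [a + b − a·b]: 0.4466

0.447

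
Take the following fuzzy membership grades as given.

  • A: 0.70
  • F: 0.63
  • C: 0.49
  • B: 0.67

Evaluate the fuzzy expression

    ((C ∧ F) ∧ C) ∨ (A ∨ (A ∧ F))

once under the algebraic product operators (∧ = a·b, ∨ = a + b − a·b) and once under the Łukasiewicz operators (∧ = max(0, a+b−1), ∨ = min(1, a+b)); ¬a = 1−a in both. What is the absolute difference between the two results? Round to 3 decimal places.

0.142

Under algebraic product:
  C ∧ F = a·b on (0.4900, 0.6300) = 0.3087
  (C ∧ F) ∧ C = a·b on (0.3087, 0.4900) = 0.1513
  A ∧ F = a·b on (0.7000, 0.6300) = 0.4410
  A ∨ (A ∧ F) = a + b − a·b on (0.7000, 0.4410) = 0.8323
  ((C ∧ F) ∧ C) ∨ (A ∨ (A ∧ F)) = a + b − a·b on (0.1513, 0.8323) = 0.8577
  → value = 0.8577
Under Łukasiewicz:
  C ∧ F = max(0, a+b−1) on (0.49, 0.63) = 0.12
  (C ∧ F) ∧ C = max(0, a+b−1) on (0.12, 0.49) = 0.00
  A ∧ F = max(0, a+b−1) on (0.70, 0.63) = 0.33
  A ∨ (A ∧ F) = min(1, a+b) on (0.70, 0.33) = 1.00
  ((C ∧ F) ∧ C) ∨ (A ∨ (A ∧ F)) = min(1, a+b) on (0.00, 1.00) = 1.00
  → value = 1.0000
|0.8577 − 1.0000| = 0.142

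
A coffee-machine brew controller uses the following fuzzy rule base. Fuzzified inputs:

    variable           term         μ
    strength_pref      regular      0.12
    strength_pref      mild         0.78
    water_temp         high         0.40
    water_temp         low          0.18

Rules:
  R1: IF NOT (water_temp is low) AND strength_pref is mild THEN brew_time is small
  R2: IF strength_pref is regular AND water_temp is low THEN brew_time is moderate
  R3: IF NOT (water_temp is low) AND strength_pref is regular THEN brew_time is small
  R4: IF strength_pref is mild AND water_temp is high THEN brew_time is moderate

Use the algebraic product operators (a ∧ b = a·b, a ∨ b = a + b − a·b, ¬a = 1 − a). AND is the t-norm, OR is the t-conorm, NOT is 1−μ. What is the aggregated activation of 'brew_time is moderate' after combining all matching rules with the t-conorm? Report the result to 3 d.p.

0.327

R1: ¬low=1−0.18=0.82, mild=0.78; AND[a·b] → w = 0.6396
R2: regular=0.12, low=0.18; AND[a·b] → w = 0.0216
R3: ¬low=1−0.18=0.82, regular=0.12; AND[a·b] → w = 0.0984
R4: mild=0.78, high=0.40; AND[a·b] → w = 0.3120
Rules with consequent 'moderate': {R2, R4} → strengths 0.0216, 0.3120
Aggregate via t-conorm [a + b − a·b]: 0.3269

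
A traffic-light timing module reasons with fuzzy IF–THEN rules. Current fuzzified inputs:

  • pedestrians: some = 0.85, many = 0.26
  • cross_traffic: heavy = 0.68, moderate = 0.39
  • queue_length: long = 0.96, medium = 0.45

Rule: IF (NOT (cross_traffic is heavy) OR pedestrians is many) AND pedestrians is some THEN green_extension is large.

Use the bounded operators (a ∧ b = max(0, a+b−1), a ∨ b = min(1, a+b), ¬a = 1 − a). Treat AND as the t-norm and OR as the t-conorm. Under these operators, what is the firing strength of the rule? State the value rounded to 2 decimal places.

firing strength: (¬heavy=1−0.68=0.32 OR many=0.26) = 0.58; AND[max(0, a+b−1)] with some=0.85 → w = 0.43

0.43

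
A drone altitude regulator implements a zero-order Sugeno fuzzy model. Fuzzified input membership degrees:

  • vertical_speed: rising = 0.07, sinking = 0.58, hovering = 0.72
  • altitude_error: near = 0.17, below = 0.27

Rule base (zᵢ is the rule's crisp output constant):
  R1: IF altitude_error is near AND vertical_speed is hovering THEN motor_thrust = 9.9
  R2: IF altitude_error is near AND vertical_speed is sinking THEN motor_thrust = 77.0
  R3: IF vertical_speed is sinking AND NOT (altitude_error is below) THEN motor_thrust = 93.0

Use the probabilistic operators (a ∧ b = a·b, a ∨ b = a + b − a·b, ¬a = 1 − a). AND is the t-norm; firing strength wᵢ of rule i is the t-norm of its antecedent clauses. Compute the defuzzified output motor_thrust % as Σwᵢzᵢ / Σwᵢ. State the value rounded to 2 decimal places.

R1 (z=9.9): near=0.17, hovering=0.72; AND[a·b] → w = 0.1224
R2 (z=77.0): near=0.17, sinking=0.58; AND[a·b] → w = 0.0986
R3 (z=93.0): sinking=0.58, ¬below=1−0.27=0.73; AND[a·b] → w = 0.4234
Weighted average = (0.1224·9.9 + 0.0986·77.0 + 0.4234·93.0) / (0.1224 + 0.0986 + 0.4234)
  = 48.1802 / 0.6444 = 74.77

74.77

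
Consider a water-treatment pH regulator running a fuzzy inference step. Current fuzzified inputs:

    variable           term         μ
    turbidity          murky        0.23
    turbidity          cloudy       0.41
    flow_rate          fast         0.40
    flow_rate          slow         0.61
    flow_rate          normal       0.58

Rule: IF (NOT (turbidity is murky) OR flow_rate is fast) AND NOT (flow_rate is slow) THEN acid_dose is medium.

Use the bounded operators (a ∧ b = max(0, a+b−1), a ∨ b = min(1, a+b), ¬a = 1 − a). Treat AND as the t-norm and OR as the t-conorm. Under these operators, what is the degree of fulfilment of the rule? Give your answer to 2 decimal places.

firing strength: (¬murky=1−0.23=0.77 OR fast=0.40) = 1.00; AND[max(0, a+b−1)] with ¬slow=1−0.61=0.39 → w = 0.39

0.39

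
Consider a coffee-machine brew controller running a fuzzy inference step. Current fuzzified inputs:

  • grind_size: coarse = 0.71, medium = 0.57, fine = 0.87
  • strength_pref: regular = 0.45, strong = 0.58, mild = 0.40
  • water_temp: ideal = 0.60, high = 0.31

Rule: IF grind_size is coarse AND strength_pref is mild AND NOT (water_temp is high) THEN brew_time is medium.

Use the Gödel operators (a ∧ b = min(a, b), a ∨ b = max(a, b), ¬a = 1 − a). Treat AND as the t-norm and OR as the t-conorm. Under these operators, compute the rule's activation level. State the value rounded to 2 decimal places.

firing strength: coarse=0.71, mild=0.40, ¬high=1−0.31=0.69; AND[min(a, b)] → w = 0.40

0.40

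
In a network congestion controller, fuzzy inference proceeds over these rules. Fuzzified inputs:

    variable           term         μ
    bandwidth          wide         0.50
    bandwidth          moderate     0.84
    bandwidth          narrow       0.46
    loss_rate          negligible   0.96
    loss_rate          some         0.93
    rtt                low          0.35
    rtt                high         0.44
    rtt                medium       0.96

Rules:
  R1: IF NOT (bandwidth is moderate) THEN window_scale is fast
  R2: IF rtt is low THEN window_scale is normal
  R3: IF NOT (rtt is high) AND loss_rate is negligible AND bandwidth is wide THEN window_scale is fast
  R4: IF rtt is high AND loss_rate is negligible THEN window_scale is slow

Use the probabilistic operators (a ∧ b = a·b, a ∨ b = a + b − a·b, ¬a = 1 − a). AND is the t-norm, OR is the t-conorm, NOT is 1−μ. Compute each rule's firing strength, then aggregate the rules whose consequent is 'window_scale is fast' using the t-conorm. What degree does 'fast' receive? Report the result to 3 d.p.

0.386

R1: ¬moderate=1−0.84=0.16 → w = 0.1600
R2: low=0.35 → w = 0.3500
R3: ¬high=1−0.44=0.56, negligible=0.96, wide=0.50; AND[a·b] → w = 0.2688
R4: high=0.44, negligible=0.96; AND[a·b] → w = 0.4224
Rules with consequent 'fast': {R1, R3} → strengths 0.1600, 0.2688
Aggregate via t-conorm [a + b − a·b]: 0.3858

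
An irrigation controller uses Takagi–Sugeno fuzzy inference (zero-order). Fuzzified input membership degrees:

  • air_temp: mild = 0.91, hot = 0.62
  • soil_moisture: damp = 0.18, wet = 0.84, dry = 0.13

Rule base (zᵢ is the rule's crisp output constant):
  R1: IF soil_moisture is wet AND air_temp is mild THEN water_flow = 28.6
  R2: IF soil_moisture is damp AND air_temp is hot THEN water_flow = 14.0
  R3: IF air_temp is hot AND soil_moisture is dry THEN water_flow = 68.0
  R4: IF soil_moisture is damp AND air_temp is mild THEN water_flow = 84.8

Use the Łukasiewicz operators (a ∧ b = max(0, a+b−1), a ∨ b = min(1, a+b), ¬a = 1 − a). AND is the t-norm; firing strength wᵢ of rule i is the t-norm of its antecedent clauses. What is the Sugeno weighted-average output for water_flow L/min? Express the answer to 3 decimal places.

34.621

R1 (z=28.6): wet=0.84, mild=0.91; AND[max(0, a+b−1)] → w = 0.75
R2 (z=14.0): damp=0.18, hot=0.62; AND[max(0, a+b−1)] → w = 0.00
R3 (z=68.0): hot=0.62, dry=0.13; AND[max(0, a+b−1)] → w = 0.00
R4 (z=84.8): damp=0.18, mild=0.91; AND[max(0, a+b−1)] → w = 0.09
Weighted average = (0.75·28.6 + 0.00·14.0 + 0.00·68.0 + 0.09·84.8) / (0.75 + 0.00 + 0.00 + 0.09)
  = 29.0820 / 0.8400 = 34.621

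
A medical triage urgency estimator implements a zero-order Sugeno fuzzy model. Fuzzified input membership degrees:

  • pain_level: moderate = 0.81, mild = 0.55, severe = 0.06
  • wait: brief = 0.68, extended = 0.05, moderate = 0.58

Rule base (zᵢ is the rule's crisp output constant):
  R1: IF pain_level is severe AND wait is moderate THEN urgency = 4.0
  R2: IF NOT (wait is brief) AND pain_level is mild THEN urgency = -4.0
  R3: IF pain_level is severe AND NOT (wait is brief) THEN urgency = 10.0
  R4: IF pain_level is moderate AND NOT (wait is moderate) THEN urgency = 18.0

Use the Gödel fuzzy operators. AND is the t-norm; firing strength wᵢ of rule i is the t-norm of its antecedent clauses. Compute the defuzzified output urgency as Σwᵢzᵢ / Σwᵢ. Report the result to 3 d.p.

R1 (z=4.0): severe=0.06, moderate=0.58; AND[min(a, b)] → w = 0.06
R2 (z=-4.0): ¬brief=1−0.68=0.32, mild=0.55; AND[min(a, b)] → w = 0.32
R3 (z=10.0): severe=0.06, ¬brief=1−0.68=0.32; AND[min(a, b)] → w = 0.06
R4 (z=18.0): moderate=0.81, ¬moderate=1−0.58=0.42; AND[min(a, b)] → w = 0.42
Weighted average = (0.06·4.0 + 0.32·-4.0 + 0.06·10.0 + 0.42·18.0) / (0.06 + 0.32 + 0.06 + 0.42)
  = 7.1200 / 0.8600 = 8.279

8.279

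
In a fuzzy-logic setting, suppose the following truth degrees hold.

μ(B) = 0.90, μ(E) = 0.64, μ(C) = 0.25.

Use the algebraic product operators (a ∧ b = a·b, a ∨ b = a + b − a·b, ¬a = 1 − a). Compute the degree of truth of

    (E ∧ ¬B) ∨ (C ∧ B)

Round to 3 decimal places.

¬B = 1 − 0.9000 = 0.1000
E ∧ ¬B = a·b on (0.6400, 0.1000) = 0.0640
C ∧ B = a·b on (0.2500, 0.9000) = 0.2250
(E ∧ ¬B) ∨ (C ∧ B) = a + b − a·b on (0.0640, 0.2250) = 0.2746

0.275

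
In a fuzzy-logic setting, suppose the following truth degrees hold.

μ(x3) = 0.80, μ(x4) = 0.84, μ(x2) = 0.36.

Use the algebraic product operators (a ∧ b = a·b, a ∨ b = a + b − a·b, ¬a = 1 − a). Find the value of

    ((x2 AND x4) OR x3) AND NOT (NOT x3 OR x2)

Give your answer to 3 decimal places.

0.441

x2 AND x4 = a·b on (0.3600, 0.8400) = 0.3024
(x2 AND x4) OR x3 = a + b − a·b on (0.3024, 0.8000) = 0.8605
NOT x3 = 1 − 0.8000 = 0.2000
NOT x3 OR x2 = a + b − a·b on (0.2000, 0.3600) = 0.4880
NOT (NOT x3 OR x2) = 1 − 0.4880 = 0.5120
((x2 AND x4) OR x3) AND NOT (NOT x3 OR x2) = a·b on (0.8605, 0.5120) = 0.4406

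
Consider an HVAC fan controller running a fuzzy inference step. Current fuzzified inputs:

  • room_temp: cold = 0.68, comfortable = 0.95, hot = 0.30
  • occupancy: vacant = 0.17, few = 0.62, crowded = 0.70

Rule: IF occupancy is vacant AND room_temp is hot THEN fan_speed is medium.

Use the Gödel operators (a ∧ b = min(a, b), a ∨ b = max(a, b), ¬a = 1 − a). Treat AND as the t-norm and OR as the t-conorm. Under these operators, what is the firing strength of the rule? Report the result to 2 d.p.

firing strength: vacant=0.17, hot=0.30; AND[min(a, b)] → w = 0.17

0.17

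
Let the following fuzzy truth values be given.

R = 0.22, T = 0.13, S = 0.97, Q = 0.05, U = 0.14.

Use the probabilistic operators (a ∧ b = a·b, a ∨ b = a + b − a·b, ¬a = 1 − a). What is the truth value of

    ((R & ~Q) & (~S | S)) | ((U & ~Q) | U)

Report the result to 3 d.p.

~Q = 1 − 0.0500 = 0.9500
R & ~Q = a·b on (0.2200, 0.9500) = 0.2090
~S = 1 − 0.9700 = 0.0300
~S | S = a + b − a·b on (0.0300, 0.9700) = 0.9709
(R & ~Q) & (~S | S) = a·b on (0.2090, 0.9709) = 0.2029
~Q = 1 − 0.0500 = 0.9500
U & ~Q = a·b on (0.1400, 0.9500) = 0.1330
(U & ~Q) | U = a + b − a·b on (0.1330, 0.1400) = 0.2544
((R & ~Q) & (~S | S)) | ((U & ~Q) | U) = a + b − a·b on (0.2029, 0.2544) = 0.4057

0.406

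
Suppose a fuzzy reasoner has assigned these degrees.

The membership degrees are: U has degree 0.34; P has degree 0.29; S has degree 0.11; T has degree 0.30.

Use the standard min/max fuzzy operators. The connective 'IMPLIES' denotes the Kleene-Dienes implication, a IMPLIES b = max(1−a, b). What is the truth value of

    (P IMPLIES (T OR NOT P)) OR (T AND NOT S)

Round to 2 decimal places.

NOT P = 1 − 0.29 = 0.71
T OR NOT P = max(a, b) on (0.30, 0.71) = 0.71
P IMPLIES (T OR NOT P)  [Kleene-Dienes: max(1−a, b)] with a=0.29, b=0.71 → 0.71
NOT S = 1 − 0.11 = 0.89
T AND NOT S = min(a, b) on (0.30, 0.89) = 0.30
(P IMPLIES (T OR NOT P)) OR (T AND NOT S) = max(a, b) on (0.71, 0.30) = 0.71

0.71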